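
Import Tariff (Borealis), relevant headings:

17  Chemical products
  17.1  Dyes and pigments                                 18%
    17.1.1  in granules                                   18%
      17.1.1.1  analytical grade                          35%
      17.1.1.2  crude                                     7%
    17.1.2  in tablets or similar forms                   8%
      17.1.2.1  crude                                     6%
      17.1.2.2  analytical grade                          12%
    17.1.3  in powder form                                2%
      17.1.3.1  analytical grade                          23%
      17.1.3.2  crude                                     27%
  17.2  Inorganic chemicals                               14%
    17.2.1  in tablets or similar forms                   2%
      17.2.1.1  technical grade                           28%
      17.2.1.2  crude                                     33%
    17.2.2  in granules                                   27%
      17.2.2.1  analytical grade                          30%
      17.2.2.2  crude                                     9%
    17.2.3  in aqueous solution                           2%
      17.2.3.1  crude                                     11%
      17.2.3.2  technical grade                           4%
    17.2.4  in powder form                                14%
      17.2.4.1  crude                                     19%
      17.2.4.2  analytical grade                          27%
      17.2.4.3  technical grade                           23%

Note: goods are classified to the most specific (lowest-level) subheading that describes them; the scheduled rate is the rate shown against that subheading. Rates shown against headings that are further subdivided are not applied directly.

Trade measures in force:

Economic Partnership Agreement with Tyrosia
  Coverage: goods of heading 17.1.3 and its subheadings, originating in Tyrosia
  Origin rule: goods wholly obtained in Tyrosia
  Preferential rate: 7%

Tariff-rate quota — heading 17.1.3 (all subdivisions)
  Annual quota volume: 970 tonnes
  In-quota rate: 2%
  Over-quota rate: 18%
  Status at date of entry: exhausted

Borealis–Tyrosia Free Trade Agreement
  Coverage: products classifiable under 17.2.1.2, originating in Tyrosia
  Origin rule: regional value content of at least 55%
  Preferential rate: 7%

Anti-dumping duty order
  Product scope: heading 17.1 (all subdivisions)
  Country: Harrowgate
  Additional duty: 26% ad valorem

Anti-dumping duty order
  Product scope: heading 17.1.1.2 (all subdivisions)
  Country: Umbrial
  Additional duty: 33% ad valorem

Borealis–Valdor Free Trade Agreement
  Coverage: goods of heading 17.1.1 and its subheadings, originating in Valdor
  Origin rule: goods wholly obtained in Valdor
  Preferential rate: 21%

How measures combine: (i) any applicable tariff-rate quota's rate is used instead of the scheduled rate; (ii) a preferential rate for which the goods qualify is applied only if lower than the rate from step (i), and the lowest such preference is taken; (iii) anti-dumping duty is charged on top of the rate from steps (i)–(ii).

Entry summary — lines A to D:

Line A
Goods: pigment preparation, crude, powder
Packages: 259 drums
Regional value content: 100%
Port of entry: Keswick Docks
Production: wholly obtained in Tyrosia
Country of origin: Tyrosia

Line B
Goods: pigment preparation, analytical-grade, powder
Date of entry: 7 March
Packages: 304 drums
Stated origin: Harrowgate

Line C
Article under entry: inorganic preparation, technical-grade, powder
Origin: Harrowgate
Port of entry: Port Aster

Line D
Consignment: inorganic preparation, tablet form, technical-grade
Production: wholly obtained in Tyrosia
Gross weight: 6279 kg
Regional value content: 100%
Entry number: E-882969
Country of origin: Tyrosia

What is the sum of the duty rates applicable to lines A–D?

102%

Line A: pigment → 17.1; powder → 17.1.3; crude → 17.1.3.2. Scheduled 27%. quota on 17.1.3 exhausted → over-quota 18%; Tyrosia agreement on 17.1.3: wholly obtained → 7% available; Tyrosia agreement on 17.2.1.2: 17.1.3.2 not covered; preferential 7%. → 7%.
Line B: pigment → 17.1; powder → 17.1.3; analytical-grade → 17.1.3.1. Scheduled 23%. quota on 17.1.3 exhausted → over-quota 18%; anti-dumping (Harrowgate, 17.1): +26%; total 18% + 26% = 44%. → 44%.
Line C: inorganic → 17.2; powder → 17.2.4; technical-grade → 17.2.4.3. Scheduled 23%. No special measure applies. → 23%.
Line D: inorganic → 17.2; tablet form → 17.2.1; technical-grade → 17.2.1.1. Scheduled 28%. Tyrosia agreement on 17.1.3: 17.2.1.1 not covered; Tyrosia agreement on 17.2.1.2: 17.2.1.1 not covered. → 28%.
Sum: 7% + 44% + 23% + 28% = 102%.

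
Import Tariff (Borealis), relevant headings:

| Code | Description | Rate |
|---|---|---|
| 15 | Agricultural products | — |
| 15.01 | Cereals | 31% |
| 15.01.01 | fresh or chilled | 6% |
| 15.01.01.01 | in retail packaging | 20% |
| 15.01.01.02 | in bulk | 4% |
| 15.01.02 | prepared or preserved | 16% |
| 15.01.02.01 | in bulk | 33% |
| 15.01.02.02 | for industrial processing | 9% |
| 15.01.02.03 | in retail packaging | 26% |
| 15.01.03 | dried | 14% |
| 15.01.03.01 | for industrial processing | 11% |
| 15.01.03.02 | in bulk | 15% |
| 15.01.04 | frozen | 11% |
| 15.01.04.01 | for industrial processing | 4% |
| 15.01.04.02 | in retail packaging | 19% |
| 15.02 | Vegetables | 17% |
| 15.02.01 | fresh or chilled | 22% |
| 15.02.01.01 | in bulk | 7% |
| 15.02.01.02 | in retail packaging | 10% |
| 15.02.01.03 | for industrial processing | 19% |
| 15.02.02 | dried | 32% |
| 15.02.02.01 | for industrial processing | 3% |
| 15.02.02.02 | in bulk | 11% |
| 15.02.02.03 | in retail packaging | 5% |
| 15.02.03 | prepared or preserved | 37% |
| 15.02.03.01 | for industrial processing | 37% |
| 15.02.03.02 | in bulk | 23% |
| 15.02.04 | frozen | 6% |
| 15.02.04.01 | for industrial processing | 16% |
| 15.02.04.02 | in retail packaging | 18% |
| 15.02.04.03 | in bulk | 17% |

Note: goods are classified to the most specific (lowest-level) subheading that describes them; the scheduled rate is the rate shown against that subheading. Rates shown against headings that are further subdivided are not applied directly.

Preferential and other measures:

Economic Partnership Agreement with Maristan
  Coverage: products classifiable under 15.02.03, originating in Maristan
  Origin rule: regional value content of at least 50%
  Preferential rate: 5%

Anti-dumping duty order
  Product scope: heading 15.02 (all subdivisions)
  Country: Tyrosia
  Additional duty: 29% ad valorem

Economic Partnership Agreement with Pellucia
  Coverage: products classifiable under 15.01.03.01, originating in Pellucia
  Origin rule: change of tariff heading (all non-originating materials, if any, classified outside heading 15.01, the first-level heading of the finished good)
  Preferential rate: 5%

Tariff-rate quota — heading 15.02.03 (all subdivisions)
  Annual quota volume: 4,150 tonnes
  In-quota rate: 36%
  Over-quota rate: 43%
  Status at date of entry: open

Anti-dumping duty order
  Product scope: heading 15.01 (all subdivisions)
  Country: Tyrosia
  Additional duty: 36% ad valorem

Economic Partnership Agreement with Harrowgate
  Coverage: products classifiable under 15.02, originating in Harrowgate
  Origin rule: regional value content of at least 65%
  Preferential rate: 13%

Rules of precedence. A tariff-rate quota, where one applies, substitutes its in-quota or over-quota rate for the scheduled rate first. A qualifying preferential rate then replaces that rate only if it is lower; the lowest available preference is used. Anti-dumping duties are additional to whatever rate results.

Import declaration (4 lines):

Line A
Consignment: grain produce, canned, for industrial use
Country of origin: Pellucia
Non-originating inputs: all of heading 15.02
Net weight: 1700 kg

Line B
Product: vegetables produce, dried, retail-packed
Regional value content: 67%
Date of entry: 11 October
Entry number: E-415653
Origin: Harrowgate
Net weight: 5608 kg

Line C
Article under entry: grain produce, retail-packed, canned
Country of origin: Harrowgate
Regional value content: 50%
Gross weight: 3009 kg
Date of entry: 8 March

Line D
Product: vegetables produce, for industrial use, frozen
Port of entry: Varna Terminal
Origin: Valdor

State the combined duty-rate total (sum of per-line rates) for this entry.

Line A: grain → 15.01; canned → 15.01.02; for industrial use → 15.01.02.02. Scheduled 9%. Pellucia agreement on 15.01.03.01: 15.01.02.02 not covered. → 9%.
Line B: vegetables → 15.02; dried → 15.02.02; retail-packed → 15.02.02.03. Scheduled 5%. Harrowgate agreement on 15.02: RVC ≥ 65% → 13% available; preference 13% not lower than 5% → no reduction. → 5%.
Line C: grain → 15.01; canned → 15.01.02; retail-packed → 15.01.02.03. Scheduled 26%. Harrowgate agreement on 15.02: 15.01.02.03 not covered. → 26%.
Line D: vegetables → 15.02; frozen → 15.02.04; for industrial use → 15.02.04.01. Scheduled 16%. No special measure applies. → 16%.
Sum: 9% + 5% + 26% + 16% = 56%.

56%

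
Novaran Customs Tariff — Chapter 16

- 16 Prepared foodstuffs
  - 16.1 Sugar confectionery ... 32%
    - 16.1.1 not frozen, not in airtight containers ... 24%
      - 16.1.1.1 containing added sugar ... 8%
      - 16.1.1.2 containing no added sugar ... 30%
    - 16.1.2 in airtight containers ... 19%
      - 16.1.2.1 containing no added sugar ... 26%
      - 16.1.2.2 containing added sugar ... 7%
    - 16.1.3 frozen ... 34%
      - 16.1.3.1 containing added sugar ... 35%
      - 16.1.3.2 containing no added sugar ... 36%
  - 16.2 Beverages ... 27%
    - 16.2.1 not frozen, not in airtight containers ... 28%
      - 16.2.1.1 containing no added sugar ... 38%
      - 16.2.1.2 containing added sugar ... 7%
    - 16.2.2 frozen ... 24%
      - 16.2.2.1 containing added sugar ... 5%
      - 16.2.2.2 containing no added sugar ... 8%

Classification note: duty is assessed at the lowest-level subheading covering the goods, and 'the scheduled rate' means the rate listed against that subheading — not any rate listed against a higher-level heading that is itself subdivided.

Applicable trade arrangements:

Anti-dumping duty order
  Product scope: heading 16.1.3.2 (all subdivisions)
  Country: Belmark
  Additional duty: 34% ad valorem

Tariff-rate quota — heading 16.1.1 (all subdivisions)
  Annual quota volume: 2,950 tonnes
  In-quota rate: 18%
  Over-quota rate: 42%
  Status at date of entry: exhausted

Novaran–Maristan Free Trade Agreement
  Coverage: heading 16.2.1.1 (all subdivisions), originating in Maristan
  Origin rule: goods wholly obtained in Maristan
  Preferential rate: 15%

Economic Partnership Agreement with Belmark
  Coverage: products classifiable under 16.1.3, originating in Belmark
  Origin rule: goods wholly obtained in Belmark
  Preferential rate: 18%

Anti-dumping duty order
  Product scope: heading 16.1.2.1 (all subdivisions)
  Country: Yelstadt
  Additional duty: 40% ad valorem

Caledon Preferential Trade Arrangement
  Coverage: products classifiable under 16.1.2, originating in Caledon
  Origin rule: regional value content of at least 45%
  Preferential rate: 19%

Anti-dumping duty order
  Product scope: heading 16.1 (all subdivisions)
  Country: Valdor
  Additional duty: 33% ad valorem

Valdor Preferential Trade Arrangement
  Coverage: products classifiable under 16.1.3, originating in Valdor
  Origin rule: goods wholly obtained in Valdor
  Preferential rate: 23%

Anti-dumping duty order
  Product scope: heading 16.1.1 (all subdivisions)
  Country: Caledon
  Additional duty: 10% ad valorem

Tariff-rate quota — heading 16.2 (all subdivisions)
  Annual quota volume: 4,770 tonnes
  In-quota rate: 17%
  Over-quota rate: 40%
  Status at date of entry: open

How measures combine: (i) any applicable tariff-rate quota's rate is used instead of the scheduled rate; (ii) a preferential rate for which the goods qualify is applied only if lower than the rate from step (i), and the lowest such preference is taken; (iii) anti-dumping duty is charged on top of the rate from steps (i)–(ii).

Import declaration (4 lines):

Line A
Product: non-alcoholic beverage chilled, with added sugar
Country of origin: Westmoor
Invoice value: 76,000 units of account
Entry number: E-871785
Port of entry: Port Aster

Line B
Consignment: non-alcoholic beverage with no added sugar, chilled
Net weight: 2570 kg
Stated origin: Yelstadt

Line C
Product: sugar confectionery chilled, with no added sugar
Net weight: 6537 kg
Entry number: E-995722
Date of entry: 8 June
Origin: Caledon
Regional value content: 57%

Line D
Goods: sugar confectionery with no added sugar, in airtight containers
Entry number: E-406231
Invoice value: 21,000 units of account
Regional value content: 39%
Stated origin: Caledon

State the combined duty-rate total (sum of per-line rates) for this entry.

112%

Line A: non-alcoholic beverage → 16.2; chilled → 16.2.1; with added sugar → 16.2.1.2. Scheduled 7%. quota on 16.2 open → in-quota 17%. → 17%.
Line B: non-alcoholic beverage → 16.2; chilled → 16.2.1; with no added sugar → 16.2.1.1. Scheduled 38%. quota on 16.2 open → in-quota 17%. → 17%.
Line C: sugar confectionery → 16.1; chilled → 16.1.1; with no added sugar → 16.1.1.2. Scheduled 30%. quota on 16.1.1 exhausted → over-quota 42%; Caledon agreement on 16.1.2: 16.1.1.2 not covered; anti-dumping (Caledon, 16.1.1): +10%; total 42% + 10% = 52%. → 52%.
Line D: sugar confectionery → 16.1; in airtight containers → 16.1.2; with no added sugar → 16.1.2.1. Scheduled 26%. Caledon agreement on 16.1.2: RVC < 45%. → 26%.
Sum: 17% + 17% + 52% + 26% = 112%.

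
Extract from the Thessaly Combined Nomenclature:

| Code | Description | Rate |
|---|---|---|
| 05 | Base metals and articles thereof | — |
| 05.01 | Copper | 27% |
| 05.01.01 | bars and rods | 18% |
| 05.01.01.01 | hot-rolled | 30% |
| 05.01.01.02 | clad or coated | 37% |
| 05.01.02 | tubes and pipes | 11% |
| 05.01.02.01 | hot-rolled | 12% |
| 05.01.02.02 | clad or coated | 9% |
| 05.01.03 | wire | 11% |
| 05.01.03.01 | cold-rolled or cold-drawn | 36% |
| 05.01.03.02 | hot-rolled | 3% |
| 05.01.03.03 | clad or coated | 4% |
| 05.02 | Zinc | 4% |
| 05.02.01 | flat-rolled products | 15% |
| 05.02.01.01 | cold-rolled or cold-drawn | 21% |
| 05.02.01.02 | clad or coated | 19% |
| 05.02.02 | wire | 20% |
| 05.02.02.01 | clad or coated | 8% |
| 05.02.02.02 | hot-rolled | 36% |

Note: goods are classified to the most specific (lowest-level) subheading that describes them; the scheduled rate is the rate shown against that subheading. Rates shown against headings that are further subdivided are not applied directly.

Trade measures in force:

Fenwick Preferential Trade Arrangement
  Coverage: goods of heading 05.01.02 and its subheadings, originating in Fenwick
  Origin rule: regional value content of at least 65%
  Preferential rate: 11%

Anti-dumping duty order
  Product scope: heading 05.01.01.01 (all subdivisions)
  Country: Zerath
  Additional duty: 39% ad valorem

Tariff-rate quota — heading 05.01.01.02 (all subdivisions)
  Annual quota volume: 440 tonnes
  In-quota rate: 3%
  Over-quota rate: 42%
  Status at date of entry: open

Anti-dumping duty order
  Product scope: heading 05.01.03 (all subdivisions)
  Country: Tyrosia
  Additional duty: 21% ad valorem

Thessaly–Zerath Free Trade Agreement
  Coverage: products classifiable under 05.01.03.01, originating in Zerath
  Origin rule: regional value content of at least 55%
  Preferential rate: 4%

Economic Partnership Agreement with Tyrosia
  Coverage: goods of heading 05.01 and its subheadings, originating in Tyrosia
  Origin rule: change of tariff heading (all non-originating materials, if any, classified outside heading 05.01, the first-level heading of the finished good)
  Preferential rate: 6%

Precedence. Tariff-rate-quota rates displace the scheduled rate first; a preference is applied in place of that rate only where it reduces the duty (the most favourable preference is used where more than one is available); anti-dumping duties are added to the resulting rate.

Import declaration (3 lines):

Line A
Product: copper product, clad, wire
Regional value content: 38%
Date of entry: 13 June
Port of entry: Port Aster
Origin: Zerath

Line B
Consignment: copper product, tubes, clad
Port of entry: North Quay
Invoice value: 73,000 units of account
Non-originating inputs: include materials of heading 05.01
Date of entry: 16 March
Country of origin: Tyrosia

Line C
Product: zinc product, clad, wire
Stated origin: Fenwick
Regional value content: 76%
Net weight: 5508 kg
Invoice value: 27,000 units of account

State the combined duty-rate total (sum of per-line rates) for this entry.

21%

Line A: copper → 05.01; wire → 05.01.03; clad → 05.01.03.03. Scheduled 4%. Zerath agreement on 05.01.03.01: 05.01.03.03 not covered. → 4%.
Line B: copper → 05.01; tubes → 05.01.02; clad → 05.01.02.02. Scheduled 9%. Tyrosia agreement on 05.01: CTH not met. → 9%.
Line C: zinc → 05.02; wire → 05.02.02; clad → 05.02.02.01. Scheduled 8%. Fenwick agreement on 05.01.02: 05.02.02.01 not covered. → 8%.
Sum: 4% + 9% + 8% = 21%.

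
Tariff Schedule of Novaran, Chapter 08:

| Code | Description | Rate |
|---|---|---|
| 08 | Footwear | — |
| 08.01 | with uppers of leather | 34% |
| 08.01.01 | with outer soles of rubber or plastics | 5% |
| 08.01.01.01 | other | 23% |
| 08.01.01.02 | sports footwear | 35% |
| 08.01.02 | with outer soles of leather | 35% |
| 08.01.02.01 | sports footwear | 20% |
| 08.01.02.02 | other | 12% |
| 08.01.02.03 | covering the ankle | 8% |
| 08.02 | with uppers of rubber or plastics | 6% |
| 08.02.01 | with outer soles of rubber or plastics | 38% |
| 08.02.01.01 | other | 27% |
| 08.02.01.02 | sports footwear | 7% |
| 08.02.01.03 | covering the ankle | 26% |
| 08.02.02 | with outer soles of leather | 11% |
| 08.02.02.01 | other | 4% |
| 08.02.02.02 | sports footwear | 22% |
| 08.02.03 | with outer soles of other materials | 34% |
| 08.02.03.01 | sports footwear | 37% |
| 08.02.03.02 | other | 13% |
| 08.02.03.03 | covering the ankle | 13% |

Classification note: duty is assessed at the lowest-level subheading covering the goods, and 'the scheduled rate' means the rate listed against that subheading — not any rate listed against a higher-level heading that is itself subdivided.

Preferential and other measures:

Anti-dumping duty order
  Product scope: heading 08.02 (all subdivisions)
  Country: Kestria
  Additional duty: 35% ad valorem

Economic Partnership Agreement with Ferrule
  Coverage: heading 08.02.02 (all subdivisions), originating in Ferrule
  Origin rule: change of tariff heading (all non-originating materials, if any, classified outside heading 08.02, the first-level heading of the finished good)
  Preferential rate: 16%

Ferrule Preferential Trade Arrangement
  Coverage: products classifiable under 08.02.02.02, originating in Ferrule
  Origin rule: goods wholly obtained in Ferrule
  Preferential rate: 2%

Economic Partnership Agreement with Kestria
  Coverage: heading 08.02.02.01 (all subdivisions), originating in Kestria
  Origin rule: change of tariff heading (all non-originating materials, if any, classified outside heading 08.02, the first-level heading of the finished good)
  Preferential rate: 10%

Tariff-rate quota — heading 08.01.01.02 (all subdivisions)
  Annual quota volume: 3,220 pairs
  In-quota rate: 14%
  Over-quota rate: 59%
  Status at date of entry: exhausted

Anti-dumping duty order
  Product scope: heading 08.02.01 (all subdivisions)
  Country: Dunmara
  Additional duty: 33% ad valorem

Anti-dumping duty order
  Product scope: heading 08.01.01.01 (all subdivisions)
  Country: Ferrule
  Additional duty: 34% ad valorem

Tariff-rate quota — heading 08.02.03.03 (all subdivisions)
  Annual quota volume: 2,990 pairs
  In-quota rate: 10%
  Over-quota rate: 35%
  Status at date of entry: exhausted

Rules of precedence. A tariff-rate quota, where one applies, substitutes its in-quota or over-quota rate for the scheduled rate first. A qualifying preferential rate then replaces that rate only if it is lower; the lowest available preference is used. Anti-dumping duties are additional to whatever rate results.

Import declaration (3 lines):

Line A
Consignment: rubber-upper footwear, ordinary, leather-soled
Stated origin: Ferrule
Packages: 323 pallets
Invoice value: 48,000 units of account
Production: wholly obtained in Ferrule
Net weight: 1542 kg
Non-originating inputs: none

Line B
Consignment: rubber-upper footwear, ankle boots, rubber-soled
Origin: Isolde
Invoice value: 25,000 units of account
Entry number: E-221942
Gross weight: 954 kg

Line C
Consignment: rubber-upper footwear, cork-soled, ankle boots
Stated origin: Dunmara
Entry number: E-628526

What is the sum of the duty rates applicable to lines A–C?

65%

Line A: rubber-upper → 08.02; leather-soled → 08.02.02; ordinary → 08.02.02.01. Scheduled 4%. Ferrule agreement on 08.02.02: CTH met → 16% available; Ferrule agreement on 08.02.02.02: 08.02.02.01 not covered; preference 16% not lower than 4% → no reduction. → 4%.
Line B: rubber-upper → 08.02; rubber-soled → 08.02.01; ankle boots → 08.02.01.03. Scheduled 26%. No special measure applies. → 26%.
Line C: rubber-upper → 08.02; cork-soled → 08.02.03; ankle boots → 08.02.03.03. Scheduled 13%. quota on 08.02.03.03 exhausted → over-quota 35%. → 35%.
Sum: 4% + 26% + 35% = 65%.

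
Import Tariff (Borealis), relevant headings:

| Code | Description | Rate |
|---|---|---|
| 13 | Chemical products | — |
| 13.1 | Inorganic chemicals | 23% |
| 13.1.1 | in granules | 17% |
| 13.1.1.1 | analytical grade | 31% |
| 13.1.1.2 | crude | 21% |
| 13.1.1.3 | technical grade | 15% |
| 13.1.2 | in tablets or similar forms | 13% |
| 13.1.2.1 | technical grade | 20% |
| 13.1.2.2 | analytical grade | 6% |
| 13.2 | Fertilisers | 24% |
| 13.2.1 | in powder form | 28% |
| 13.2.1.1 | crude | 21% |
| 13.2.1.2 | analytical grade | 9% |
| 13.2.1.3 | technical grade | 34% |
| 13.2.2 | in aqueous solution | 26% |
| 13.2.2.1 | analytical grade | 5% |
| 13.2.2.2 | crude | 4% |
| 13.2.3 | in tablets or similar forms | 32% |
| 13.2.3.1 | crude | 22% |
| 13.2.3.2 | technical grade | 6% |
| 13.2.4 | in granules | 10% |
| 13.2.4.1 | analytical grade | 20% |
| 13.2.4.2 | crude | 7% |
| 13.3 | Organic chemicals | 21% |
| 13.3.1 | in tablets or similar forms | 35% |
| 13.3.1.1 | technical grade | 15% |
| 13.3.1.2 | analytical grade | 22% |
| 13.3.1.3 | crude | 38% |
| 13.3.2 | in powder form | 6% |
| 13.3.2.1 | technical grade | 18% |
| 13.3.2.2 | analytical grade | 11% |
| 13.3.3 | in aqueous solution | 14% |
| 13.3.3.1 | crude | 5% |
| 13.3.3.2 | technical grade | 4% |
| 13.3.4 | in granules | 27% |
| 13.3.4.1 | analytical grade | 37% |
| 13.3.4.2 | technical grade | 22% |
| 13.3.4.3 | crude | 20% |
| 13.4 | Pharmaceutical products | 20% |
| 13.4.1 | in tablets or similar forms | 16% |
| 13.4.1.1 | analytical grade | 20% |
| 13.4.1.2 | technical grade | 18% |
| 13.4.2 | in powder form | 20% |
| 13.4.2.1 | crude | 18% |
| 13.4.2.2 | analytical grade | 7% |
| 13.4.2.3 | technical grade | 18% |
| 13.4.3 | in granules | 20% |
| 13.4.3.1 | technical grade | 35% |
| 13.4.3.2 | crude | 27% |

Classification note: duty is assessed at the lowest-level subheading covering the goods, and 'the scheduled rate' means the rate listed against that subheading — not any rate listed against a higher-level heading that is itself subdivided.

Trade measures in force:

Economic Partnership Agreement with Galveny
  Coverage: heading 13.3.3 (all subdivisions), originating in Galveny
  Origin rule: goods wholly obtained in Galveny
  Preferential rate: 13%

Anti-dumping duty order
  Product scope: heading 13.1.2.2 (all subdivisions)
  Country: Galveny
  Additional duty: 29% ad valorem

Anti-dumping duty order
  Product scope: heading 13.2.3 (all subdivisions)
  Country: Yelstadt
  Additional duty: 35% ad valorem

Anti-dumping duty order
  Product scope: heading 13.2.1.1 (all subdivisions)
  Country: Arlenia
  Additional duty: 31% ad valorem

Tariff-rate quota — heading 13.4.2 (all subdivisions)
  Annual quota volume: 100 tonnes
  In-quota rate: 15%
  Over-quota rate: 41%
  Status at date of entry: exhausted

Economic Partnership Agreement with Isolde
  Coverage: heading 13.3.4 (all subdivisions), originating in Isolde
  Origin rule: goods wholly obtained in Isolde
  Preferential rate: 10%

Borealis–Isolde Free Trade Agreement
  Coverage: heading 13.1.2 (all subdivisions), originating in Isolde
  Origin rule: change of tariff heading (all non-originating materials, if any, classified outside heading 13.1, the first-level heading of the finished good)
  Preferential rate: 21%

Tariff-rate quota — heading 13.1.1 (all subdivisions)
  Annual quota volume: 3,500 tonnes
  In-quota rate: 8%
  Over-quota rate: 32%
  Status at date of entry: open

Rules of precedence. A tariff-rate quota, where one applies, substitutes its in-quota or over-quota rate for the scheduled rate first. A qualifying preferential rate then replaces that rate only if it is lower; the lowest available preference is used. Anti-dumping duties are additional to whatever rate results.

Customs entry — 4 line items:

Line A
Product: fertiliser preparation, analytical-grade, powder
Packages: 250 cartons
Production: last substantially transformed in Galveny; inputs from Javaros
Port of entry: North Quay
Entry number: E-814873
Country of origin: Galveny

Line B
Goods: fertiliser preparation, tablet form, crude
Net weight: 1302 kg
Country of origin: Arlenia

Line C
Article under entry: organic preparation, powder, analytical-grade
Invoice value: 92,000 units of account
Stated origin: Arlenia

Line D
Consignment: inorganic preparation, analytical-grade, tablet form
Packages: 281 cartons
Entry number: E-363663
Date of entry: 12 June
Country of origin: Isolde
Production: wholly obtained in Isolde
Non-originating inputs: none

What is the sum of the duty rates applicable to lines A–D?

Line A: fertiliser → 13.2; powder → 13.2.1; analytical-grade → 13.2.1.2. Scheduled 9%. Galveny agreement on 13.3.3: 13.2.1.2 not covered. → 9%.
Line B: fertiliser → 13.2; tablet form → 13.2.3; crude → 13.2.3.1. Scheduled 22%. No special measure applies. → 22%.
Line C: organic → 13.3; powder → 13.3.2; analytical-grade → 13.3.2.2. Scheduled 11%. No special measure applies. → 11%.
Line D: inorganic → 13.1; tablet form → 13.1.2; analytical-grade → 13.1.2.2. Scheduled 6%. Isolde agreement on 13.3.4: 13.1.2.2 not covered; Isolde agreement on 13.1.2: CTH met → 21% available; preference 21% not lower than 6% → no reduction. → 6%.
Sum: 9% + 22% + 11% + 6% = 48%.

48%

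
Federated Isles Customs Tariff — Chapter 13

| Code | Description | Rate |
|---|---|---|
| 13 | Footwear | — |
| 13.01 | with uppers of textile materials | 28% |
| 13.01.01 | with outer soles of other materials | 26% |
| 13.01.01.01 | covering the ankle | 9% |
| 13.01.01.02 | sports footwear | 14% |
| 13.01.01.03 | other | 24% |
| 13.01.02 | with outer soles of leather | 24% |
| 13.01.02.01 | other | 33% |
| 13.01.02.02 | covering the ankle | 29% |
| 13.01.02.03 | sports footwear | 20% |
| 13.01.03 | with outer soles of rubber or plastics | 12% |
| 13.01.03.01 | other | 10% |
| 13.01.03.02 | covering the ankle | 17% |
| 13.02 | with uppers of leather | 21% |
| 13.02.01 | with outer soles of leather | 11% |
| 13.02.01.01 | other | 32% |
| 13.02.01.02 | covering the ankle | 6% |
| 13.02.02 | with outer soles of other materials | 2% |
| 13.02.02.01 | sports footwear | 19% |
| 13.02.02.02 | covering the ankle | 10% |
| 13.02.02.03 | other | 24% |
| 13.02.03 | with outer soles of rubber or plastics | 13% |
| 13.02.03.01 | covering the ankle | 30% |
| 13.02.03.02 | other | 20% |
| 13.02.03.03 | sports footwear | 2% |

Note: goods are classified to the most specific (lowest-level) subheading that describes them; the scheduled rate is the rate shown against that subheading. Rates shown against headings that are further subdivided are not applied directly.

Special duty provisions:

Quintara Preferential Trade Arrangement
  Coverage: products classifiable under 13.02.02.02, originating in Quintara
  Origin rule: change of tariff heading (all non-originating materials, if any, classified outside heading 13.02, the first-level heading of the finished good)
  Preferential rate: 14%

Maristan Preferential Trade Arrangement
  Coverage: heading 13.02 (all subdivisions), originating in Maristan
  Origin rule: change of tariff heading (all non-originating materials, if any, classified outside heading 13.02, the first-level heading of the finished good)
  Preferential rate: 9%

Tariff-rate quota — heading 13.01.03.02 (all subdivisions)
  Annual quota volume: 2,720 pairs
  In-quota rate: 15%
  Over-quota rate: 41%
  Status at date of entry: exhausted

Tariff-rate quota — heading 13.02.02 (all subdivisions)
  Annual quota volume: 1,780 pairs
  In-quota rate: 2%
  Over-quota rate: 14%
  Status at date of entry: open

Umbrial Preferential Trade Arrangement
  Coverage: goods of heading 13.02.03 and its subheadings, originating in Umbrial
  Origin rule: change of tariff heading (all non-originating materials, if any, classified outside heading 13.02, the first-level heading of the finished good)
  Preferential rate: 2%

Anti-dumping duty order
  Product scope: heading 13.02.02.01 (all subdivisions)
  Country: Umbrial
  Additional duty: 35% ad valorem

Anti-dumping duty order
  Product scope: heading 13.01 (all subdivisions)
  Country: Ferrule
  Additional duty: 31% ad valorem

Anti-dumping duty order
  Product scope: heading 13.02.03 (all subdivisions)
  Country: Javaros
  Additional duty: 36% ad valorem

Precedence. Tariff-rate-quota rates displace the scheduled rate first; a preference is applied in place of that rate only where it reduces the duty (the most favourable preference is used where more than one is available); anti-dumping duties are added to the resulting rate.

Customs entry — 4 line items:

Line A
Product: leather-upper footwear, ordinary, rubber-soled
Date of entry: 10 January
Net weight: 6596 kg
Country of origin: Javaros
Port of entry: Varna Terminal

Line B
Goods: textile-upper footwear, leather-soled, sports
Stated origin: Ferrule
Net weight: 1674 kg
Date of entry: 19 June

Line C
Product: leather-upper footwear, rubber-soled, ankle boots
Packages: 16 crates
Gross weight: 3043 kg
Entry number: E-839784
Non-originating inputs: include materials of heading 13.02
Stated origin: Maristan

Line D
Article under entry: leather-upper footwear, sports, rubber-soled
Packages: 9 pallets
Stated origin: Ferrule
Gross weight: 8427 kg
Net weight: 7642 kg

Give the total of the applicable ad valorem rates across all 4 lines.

139%

Line A: leather-upper → 13.02; rubber-soled → 13.02.03; ordinary → 13.02.03.02. Scheduled 20%. anti-dumping (Javaros, 13.02.03): +36%; total 20% + 36% = 56%. → 56%.
Line B: textile-upper → 13.01; leather-soled → 13.01.02; sports → 13.01.02.03. Scheduled 20%. anti-dumping (Ferrule, 13.01): +31%; total 20% + 31% = 51%. → 51%.
Line C: leather-upper → 13.02; rubber-soled → 13.02.03; ankle boots → 13.02.03.01. Scheduled 30%. Maristan agreement on 13.02: CTH not met. → 30%.
Line D: leather-upper → 13.02; rubber-soled → 13.02.03; sports → 13.02.03.03. Scheduled 2%. No special measure applies. → 2%.
Sum: 56% + 51% + 30% + 2% = 139%.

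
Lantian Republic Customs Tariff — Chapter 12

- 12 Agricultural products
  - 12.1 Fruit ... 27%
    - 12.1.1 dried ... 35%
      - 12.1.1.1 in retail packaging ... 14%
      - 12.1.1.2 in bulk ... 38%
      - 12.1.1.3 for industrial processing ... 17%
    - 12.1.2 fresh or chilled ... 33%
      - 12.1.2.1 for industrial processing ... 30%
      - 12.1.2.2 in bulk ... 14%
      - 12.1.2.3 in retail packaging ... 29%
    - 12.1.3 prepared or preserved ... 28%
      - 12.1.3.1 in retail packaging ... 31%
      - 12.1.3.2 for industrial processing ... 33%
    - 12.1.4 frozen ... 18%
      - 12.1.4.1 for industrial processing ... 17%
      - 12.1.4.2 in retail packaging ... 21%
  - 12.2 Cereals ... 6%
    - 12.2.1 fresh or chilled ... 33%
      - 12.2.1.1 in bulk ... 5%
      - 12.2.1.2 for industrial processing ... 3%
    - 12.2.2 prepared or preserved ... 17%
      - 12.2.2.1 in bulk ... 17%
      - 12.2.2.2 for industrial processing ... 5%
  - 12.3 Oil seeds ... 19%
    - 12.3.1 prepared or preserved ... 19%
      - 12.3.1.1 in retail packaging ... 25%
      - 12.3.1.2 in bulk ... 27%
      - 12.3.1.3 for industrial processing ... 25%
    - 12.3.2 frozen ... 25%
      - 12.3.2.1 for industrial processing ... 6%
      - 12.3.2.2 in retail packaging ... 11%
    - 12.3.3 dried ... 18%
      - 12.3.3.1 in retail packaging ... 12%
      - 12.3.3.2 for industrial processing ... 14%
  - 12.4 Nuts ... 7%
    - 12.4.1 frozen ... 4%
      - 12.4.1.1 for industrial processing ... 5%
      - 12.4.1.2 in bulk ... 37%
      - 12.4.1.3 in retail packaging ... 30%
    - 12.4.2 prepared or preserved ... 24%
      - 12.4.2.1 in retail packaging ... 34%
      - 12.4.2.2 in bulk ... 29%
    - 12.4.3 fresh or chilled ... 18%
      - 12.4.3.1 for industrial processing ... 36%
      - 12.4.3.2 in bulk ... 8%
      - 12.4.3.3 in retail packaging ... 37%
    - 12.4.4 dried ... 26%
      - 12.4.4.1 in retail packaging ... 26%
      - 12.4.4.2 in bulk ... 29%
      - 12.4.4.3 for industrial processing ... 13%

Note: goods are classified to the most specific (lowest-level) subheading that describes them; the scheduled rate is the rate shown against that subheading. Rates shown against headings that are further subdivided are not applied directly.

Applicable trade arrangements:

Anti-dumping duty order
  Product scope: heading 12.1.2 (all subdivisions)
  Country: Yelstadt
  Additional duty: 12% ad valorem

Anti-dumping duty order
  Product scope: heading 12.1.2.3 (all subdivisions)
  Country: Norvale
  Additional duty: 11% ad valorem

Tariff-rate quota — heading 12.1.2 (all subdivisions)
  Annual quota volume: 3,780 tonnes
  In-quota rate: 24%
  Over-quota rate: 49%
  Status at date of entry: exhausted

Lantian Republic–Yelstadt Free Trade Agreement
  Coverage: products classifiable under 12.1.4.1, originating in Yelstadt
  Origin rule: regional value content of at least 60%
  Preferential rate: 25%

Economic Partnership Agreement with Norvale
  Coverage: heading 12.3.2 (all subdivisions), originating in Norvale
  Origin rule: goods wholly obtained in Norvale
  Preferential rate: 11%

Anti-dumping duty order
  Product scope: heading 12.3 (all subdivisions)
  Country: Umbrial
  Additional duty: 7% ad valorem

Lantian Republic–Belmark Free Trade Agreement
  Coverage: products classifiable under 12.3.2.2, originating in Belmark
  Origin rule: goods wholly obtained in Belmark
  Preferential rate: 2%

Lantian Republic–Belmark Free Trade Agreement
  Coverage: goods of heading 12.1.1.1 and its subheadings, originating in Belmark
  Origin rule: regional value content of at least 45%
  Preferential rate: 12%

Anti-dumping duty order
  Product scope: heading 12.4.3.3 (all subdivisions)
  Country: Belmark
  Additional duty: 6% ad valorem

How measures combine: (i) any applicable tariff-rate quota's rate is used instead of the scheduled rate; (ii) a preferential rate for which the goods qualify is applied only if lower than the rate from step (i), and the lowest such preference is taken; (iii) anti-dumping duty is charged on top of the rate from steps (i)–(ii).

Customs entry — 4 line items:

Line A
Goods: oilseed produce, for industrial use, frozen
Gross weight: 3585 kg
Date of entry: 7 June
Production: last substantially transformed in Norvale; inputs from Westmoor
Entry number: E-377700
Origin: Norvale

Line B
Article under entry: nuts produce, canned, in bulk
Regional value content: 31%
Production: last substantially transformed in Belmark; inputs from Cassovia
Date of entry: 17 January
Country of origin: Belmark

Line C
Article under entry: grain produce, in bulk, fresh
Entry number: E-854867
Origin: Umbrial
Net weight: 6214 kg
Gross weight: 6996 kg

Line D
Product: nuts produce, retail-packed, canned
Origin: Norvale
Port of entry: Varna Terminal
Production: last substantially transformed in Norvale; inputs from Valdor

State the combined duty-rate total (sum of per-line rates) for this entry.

74%

Line A: oilseed → 12.3; frozen → 12.3.2; for industrial use → 12.3.2.1. Scheduled 6%. Norvale agreement on 12.3.2: not wholly obtained. → 6%.
Line B: nuts → 12.4; canned → 12.4.2; in bulk → 12.4.2.2. Scheduled 29%. Belmark agreement on 12.3.2.2: 12.4.2.2 not covered; Belmark agreement on 12.1.1.1: 12.4.2.2 not covered. → 29%.
Line C: grain → 12.2; fresh → 12.2.1; in bulk → 12.2.1.1. Scheduled 5%. No special measure applies. → 5%.
Line D: nuts → 12.4; canned → 12.4.2; retail-packed → 12.4.2.1. Scheduled 34%. Norvale agreement on 12.3.2: 12.4.2.1 not covered. → 34%.
Sum: 6% + 29% + 5% + 34% = 74%.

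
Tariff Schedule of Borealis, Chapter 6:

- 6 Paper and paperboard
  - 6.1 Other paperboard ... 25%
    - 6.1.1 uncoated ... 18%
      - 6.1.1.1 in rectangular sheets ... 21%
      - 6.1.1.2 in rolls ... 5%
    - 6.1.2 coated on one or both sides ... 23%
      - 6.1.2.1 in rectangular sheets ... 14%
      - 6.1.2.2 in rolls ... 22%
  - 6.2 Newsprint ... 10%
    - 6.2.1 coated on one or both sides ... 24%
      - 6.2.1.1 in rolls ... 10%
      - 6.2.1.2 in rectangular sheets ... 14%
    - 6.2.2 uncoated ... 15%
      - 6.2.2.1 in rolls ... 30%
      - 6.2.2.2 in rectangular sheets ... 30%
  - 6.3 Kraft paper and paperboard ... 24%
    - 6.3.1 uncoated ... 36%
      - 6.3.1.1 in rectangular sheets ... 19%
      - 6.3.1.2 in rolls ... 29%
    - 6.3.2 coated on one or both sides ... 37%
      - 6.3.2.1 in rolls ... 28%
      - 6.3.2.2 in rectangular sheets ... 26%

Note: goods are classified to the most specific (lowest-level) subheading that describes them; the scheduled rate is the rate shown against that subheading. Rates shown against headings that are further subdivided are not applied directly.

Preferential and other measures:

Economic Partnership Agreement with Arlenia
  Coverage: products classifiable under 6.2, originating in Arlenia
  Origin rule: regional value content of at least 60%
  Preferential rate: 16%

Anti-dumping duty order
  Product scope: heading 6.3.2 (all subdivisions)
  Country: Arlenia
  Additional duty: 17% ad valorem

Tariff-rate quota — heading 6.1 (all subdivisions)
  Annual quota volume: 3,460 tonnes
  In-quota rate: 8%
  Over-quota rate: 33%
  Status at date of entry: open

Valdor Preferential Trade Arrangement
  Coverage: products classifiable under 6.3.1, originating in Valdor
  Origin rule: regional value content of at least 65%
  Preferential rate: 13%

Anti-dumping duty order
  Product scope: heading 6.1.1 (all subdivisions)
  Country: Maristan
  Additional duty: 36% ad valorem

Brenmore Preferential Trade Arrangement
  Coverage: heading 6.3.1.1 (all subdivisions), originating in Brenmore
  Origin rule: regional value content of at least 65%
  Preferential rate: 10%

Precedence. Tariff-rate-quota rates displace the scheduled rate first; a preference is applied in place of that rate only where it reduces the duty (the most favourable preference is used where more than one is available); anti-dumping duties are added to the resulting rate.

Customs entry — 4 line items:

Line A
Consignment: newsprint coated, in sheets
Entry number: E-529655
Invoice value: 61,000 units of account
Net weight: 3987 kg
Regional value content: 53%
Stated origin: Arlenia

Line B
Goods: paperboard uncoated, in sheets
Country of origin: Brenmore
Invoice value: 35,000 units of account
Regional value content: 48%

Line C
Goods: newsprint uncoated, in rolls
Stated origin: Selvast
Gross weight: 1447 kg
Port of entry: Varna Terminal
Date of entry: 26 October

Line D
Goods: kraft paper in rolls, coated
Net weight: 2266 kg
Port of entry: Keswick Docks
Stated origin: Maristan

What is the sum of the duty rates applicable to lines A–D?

Line A: newsprint → 6.2; coated → 6.2.1; in sheets → 6.2.1.2. Scheduled 14%. Arlenia agreement on 6.2: RVC < 60%. → 14%.
Line B: paperboard → 6.1; uncoated → 6.1.1; in sheets → 6.1.1.1. Scheduled 21%. quota on 6.1 open → in-quota 8%; Brenmore agreement on 6.3.1.1: 6.1.1.1 not covered. → 8%.
Line C: newsprint → 6.2; uncoated → 6.2.2; in rolls → 6.2.2.1. Scheduled 30%. No special measure applies. → 30%.
Line D: kraft paper → 6.3; coated → 6.3.2; in rolls → 6.3.2.1. Scheduled 28%. No special measure applies. → 28%.
Sum: 14% + 8% + 30% + 28% = 80%.

80%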